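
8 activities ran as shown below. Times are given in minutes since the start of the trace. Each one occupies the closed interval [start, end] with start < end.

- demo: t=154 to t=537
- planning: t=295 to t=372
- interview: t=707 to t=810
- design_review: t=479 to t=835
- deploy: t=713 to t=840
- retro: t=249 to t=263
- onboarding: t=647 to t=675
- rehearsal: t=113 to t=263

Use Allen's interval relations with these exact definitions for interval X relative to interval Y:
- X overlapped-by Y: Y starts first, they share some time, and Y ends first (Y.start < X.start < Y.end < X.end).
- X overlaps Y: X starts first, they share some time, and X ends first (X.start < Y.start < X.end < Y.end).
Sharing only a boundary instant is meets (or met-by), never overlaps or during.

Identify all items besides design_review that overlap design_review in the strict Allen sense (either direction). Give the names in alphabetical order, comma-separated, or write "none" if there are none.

Target design_review = [t=479, t=835].
demo [t=154, t=537] → overlaps → yes.
deploy [t=713, t=840] → overlapped-by → yes.
interview [t=707, t=810] → during → no.
onboarding [t=647, t=675] → during → no.
planning [t=295, t=372] → before → no.
rehearsal [t=113, t=263] → before → no.
retro [t=249, t=263] → before → no.
Result: demo, deploy.

demo, deploy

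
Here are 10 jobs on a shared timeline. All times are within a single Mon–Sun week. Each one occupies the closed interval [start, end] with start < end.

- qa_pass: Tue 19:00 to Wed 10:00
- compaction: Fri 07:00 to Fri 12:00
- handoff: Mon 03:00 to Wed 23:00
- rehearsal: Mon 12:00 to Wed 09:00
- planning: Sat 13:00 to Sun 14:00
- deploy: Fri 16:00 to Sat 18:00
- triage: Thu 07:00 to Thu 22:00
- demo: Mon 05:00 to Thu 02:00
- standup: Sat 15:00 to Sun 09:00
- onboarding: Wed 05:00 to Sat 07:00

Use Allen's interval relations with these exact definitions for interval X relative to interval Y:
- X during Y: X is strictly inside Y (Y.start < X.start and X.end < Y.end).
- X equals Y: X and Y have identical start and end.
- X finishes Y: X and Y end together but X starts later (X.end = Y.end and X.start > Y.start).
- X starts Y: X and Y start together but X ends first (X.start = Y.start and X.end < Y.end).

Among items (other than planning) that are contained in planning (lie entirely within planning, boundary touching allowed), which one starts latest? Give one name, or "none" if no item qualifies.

Target planning = [Sat 13:00, Sun 14:00].
compaction [Fri 07:00, Fri 12:00] → before → excluded.
demo [Mon 05:00, Thu 02:00] → before → excluded.
deploy [Fri 16:00, Sat 18:00] → overlaps → excluded.
handoff [Mon 03:00, Wed 23:00] → before → excluded.
onboarding [Wed 05:00, Sat 07:00] → before → excluded.
qa_pass [Tue 19:00, Wed 10:00] → before → excluded.
rehearsal [Mon 12:00, Wed 09:00] → before → excluded.
standup [Sat 15:00, Sun 09:00] → during → candidate.
triage [Thu 07:00, Thu 22:00] → before → excluded.
Among candidates, latest start is Sat 15:00 → standup.

standup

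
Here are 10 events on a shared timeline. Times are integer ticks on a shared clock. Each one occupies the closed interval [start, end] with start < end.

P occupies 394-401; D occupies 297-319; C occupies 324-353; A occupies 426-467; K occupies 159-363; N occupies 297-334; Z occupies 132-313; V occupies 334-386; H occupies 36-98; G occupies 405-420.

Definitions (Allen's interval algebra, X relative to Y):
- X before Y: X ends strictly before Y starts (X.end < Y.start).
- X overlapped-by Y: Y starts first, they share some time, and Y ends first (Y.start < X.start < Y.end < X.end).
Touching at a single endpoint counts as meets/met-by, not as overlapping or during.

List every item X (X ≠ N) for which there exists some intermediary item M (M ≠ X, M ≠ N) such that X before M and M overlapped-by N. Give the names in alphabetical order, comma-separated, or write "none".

Target N = [297, 334].
Intermediaries M with M overlapped-by N: C.
Via C — items with X before C: D, H, Z.
Union: D, H, Z.

D, H, Z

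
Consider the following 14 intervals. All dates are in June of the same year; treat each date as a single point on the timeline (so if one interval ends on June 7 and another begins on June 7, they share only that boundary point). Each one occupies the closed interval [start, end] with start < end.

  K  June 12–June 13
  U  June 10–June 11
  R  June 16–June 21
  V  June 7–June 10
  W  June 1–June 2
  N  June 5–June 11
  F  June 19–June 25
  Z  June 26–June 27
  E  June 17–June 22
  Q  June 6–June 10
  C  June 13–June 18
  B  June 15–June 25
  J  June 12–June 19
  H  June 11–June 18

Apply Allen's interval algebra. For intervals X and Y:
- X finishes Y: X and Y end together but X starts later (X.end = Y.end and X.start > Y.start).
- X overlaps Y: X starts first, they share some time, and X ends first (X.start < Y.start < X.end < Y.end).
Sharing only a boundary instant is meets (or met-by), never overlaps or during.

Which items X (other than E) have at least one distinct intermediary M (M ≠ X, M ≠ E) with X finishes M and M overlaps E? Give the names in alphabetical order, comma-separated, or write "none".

C

Target E = [June 17, June 22].
Intermediaries M with M overlaps E: C, H, J, R.
Via C — items with X finishes C: none.
Via H — items with X finishes H: C.
Via J — items with X finishes J: none.
Via R — items with X finishes R: none.
Union: C.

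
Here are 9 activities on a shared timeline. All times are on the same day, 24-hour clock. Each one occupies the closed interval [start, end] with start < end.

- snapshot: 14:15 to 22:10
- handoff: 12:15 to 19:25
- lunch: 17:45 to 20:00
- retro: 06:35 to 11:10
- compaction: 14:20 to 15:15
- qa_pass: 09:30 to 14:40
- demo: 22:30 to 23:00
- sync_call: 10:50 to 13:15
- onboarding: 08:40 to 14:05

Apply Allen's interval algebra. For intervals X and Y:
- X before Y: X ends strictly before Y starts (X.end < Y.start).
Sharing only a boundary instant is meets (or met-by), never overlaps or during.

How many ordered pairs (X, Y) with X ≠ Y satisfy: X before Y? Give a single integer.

Checking all 72 ordered pairs for relation 'before'; matching pairs in alphabetical order:
(compaction, demo): compaction before demo ✓
(compaction, lunch): compaction before lunch ✓
(handoff, demo): handoff before demo ✓
(lunch, demo): lunch before demo ✓
(onboarding, compaction): onboarding before compaction ✓
(onboarding, demo): onboarding before demo ✓
(onboarding, lunch): onboarding before lunch ✓
(onboarding, snapshot): onboarding before snapshot ✓
(qa_pass, demo): qa_pass before demo ✓
(qa_pass, lunch): qa_pass before lunch ✓
(retro, compaction): retro before compaction ✓
(retro, demo): retro before demo ✓
(retro, handoff): retro before handoff ✓
(retro, lunch): retro before lunch ✓
(retro, snapshot): retro before snapshot ✓
(snapshot, demo): snapshot before demo ✓
(sync_call, compaction): sync_call before compaction ✓
(sync_call, demo): sync_call before demo ✓
(sync_call, lunch): sync_call before lunch ✓
(sync_call, snapshot): sync_call before snapshot ✓
Count: 20.

20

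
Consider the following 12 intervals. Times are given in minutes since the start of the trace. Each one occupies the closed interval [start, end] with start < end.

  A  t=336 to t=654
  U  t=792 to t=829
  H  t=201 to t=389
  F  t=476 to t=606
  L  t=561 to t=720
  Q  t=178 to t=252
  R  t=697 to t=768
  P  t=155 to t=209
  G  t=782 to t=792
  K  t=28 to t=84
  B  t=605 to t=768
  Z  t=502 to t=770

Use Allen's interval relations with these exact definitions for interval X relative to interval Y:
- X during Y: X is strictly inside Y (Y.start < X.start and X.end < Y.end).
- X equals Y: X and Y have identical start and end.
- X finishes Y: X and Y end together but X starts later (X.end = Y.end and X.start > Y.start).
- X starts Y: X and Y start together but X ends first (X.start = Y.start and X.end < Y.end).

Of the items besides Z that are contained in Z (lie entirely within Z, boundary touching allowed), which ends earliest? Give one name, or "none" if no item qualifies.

Target Z = [t=502, t=770].
A [t=336, t=654] → overlaps → excluded.
B [t=605, t=768] → during → candidate.
F [t=476, t=606] → overlaps → excluded.
G [t=782, t=792] → after → excluded.
H [t=201, t=389] → before → excluded.
K [t=28, t=84] → before → excluded.
L [t=561, t=720] → during → candidate.
P [t=155, t=209] → before → excluded.
Q [t=178, t=252] → before → excluded.
R [t=697, t=768] → during → candidate.
U [t=792, t=829] → after → excluded.
Among candidates, earliest end is t=720 → L.

L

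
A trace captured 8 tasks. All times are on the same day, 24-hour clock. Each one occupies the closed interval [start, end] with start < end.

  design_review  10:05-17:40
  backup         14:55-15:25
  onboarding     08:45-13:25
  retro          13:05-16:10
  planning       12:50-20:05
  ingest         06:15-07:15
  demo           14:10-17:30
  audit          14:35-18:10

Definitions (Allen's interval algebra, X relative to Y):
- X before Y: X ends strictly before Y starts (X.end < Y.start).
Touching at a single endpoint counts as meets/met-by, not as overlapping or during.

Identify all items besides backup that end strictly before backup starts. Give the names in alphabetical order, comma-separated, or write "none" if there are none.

Target backup = [14:55, 15:25].
audit [14:35, 18:10] → contains → no.
demo [14:10, 17:30] → contains → no.
design_review [10:05, 17:40] → contains → no.
ingest [06:15, 07:15] → before → yes.
onboarding [08:45, 13:25] → before → yes.
planning [12:50, 20:05] → contains → no.
retro [13:05, 16:10] → contains → no.
Result: ingest, onboarding.

ingest, onboarding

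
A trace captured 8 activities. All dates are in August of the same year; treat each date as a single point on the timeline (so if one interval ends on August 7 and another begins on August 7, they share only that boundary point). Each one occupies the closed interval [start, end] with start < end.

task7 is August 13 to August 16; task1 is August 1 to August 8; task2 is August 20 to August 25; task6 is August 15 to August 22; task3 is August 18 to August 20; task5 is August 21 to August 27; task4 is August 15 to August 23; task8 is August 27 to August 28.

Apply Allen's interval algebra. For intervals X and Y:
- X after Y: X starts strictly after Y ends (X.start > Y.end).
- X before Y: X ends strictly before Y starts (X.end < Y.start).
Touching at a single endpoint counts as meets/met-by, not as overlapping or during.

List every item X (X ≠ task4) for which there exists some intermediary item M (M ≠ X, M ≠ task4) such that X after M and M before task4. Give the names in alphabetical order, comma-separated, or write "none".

task2, task3, task5, task6, task7, task8

Target task4 = [August 15, August 23].
Intermediaries M with M before task4: task1.
Via task1 — items with X after task1: task2, task3, task5, task6, task7, task8.
Union: task2, task3, task5, task6, task7, task8.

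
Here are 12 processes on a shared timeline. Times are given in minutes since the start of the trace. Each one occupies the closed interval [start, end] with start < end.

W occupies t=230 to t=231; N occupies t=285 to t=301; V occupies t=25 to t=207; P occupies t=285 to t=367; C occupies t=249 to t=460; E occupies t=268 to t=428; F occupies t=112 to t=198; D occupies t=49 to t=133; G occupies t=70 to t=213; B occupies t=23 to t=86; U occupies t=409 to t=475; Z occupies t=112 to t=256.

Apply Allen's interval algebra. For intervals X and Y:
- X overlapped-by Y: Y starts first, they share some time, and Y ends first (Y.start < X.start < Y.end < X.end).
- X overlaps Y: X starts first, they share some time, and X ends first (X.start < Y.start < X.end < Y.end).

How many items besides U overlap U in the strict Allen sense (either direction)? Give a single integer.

Target U = [t=409, t=475].
B [t=23, t=86] → before → no.
C [t=249, t=460] → overlaps → counts.
D [t=49, t=133] → before → no.
E [t=268, t=428] → overlaps → counts.
F [t=112, t=198] → before → no.
G [t=70, t=213] → before → no.
N [t=285, t=301] → before → no.
P [t=285, t=367] → before → no.
V [t=25, t=207] → before → no.
W [t=230, t=231] → before → no.
Z [t=112, t=256] → before → no.
Total: 2.

2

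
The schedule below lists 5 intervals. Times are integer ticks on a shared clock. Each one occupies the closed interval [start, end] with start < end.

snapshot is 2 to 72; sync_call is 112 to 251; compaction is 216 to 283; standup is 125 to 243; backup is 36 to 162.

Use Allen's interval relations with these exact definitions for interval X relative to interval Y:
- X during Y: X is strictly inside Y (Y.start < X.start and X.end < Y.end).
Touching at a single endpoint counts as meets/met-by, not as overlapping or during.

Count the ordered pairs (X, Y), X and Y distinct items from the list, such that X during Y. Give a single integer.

1

Checking all 20 ordered pairs for relation 'during'; matching pairs in alphabetical order:
(standup, sync_call): standup during sync_call ✓
Count: 1.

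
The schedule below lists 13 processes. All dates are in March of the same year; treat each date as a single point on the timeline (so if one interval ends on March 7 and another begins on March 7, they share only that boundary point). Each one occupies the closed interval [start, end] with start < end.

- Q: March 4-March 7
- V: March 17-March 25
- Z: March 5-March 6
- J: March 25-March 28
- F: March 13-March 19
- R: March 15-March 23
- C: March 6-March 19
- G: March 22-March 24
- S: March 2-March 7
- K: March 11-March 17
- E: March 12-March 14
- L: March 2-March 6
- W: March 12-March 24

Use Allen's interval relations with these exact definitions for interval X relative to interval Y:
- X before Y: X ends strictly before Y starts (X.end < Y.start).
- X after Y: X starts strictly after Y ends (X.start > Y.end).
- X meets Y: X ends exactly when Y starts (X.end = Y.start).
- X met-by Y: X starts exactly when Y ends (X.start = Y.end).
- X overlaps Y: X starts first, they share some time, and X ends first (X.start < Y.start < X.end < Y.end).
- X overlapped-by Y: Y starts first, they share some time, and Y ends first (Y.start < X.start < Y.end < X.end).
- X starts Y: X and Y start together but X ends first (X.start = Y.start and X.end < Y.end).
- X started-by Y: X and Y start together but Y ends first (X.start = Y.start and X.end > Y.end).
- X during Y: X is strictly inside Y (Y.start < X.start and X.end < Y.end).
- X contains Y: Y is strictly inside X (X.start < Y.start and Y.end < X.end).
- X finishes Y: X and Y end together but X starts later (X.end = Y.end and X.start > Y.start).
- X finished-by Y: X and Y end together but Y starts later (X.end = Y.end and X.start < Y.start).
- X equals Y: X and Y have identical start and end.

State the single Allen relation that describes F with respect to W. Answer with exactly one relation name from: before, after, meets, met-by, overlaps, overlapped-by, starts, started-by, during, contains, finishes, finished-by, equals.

during

F = [March 13, March 19]; W = [March 12, March 24].
Compare endpoints: F.start > W.start, F.start < W.end, F.end > W.start, F.end < W.end.
That pattern is 'during'.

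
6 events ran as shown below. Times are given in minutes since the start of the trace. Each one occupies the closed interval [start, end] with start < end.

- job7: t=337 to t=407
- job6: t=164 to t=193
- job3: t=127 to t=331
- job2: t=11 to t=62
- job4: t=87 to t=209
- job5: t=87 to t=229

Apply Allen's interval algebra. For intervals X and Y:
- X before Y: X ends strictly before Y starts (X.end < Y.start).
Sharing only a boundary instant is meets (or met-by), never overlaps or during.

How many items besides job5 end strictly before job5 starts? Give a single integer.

1

Target job5 = [t=87, t=229].
job2 [t=11, t=62] → before → counts.
job3 [t=127, t=331] → overlapped-by → no.
job4 [t=87, t=209] → starts → no.
job6 [t=164, t=193] → during → no.
job7 [t=337, t=407] → after → no.
Total: 1.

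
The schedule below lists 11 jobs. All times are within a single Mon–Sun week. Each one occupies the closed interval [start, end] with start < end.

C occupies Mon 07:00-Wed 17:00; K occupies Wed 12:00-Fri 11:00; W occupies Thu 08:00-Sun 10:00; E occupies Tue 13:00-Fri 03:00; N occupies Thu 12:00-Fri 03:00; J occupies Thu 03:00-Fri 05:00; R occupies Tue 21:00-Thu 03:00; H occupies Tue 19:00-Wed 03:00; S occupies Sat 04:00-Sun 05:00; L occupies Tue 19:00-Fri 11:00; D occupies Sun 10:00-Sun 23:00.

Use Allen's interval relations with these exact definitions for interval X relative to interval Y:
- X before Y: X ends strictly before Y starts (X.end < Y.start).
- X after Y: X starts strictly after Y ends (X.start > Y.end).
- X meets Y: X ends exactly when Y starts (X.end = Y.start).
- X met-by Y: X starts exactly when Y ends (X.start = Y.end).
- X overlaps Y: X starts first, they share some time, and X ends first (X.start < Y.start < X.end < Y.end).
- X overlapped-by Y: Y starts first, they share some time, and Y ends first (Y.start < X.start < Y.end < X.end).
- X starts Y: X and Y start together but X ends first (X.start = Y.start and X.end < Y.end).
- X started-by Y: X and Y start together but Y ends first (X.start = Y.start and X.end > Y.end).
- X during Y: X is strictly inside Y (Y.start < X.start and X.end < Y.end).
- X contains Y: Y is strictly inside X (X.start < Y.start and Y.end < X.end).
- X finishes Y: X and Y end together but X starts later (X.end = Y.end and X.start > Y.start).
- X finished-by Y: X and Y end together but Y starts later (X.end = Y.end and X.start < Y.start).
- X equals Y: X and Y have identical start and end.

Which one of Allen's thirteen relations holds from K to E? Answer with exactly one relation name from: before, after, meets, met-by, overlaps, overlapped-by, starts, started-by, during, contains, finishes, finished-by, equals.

overlapped-by

K = [Wed 12:00, Fri 11:00]; E = [Tue 13:00, Fri 03:00].
Compare endpoints: K.start > E.start, K.start < E.end, K.end > E.start, K.end > E.end.
That pattern is 'overlapped-by'.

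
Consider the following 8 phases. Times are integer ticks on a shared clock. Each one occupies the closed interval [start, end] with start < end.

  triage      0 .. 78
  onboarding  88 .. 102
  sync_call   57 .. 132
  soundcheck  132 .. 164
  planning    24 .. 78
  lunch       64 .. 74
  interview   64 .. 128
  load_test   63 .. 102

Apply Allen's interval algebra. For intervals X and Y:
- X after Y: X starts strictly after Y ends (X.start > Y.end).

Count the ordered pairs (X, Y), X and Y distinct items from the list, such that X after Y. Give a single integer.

Checking all 56 ordered pairs for relation 'after'; matching pairs in alphabetical order:
(onboarding, lunch): onboarding after lunch ✓
(onboarding, planning): onboarding after planning ✓
(onboarding, triage): onboarding after triage ✓
(soundcheck, interview): soundcheck after interview ✓
(soundcheck, load_test): soundcheck after load_test ✓
(soundcheck, lunch): soundcheck after lunch ✓
(soundcheck, onboarding): soundcheck after onboarding ✓
(soundcheck, planning): soundcheck after planning ✓
(soundcheck, triage): soundcheck after triage ✓
Count: 9.

9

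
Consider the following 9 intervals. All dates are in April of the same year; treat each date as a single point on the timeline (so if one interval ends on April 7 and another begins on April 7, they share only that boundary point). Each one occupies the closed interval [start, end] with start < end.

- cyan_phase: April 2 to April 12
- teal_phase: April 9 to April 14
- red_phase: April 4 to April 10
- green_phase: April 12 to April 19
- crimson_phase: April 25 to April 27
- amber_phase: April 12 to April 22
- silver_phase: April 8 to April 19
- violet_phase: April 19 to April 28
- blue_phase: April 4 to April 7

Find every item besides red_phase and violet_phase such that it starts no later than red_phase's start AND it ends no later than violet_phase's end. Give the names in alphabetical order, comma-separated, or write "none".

Conditions: its start is no later than red_phase's start (X.start <= April 4) AND its end is no later than violet_phase's end (X.end <= April 28).
amber_phase: start April 12 <= April 4? ✗; end April 22 <= April 28? ✓ → no.
blue_phase: start April 4 <= April 4? ✓; end April 7 <= April 28? ✓ → yes.
crimson_phase: start April 25 <= April 4? ✗; end April 27 <= April 28? ✓ → no.
cyan_phase: start April 2 <= April 4? ✓; end April 12 <= April 28? ✓ → yes.
green_phase: start April 12 <= April 4? ✗; end April 19 <= April 28? ✓ → no.
silver_phase: start April 8 <= April 4? ✗; end April 19 <= April 28? ✓ → no.
teal_phase: start April 9 <= April 4? ✗; end April 14 <= April 28? ✓ → no.
Result: blue_phase, cyan_phase.

blue_phase, cyan_phase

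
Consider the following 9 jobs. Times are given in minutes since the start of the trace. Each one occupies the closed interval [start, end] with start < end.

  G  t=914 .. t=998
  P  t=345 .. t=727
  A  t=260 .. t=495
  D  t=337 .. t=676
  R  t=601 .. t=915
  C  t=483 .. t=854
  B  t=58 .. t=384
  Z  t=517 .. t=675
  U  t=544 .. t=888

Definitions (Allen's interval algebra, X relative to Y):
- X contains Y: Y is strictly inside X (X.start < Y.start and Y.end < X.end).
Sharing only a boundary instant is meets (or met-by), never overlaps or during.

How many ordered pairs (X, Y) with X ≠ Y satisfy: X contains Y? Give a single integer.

3

Checking all 72 ordered pairs for relation 'contains'; matching pairs in alphabetical order:
(C, Z): C contains Z ✓
(D, Z): D contains Z ✓
(P, Z): P contains Z ✓
Count: 3.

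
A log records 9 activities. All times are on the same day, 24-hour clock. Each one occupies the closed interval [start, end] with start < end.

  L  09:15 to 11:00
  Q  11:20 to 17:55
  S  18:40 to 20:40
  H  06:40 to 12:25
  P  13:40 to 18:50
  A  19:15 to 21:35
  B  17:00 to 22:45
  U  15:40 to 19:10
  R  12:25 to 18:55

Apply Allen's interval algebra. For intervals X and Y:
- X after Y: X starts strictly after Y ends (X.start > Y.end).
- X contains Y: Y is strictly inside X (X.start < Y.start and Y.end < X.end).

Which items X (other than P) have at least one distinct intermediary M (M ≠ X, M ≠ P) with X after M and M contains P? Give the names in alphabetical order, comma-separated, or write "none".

A

Target P = [13:40, 18:50].
Intermediaries M with M contains P: R.
Via R — items with X after R: A.
Union: A.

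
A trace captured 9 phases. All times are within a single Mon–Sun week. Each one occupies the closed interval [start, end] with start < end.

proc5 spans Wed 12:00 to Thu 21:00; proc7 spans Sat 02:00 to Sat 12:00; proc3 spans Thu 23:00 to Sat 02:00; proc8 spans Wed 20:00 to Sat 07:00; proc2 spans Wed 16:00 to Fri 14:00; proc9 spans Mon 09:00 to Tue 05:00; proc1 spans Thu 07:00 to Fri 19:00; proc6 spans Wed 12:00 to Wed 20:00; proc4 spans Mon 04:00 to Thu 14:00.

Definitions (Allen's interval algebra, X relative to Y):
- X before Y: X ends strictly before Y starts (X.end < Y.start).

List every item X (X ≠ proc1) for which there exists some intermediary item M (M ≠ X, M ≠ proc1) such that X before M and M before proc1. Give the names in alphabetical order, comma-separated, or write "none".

Target proc1 = [Thu 07:00, Fri 19:00].
Intermediaries M with M before proc1: proc6, proc9.
Via proc6 — items with X before proc6: proc9.
Via proc9 — items with X before proc9: none.
Union: proc9.

proc9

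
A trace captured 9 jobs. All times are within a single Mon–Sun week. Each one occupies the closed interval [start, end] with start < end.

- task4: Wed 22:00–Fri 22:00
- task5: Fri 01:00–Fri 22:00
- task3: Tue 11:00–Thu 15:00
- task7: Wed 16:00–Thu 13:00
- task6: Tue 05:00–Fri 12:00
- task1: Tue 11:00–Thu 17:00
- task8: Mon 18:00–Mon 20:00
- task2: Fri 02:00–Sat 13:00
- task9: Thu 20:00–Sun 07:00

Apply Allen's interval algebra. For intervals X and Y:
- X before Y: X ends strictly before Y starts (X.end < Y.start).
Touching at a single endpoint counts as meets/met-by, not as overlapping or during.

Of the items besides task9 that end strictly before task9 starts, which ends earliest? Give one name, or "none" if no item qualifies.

Target task9 = [Thu 20:00, Sun 07:00].
task1 [Tue 11:00, Thu 17:00] → before → candidate.
task2 [Fri 02:00, Sat 13:00] → during → excluded.
task3 [Tue 11:00, Thu 15:00] → before → candidate.
task4 [Wed 22:00, Fri 22:00] → overlaps → excluded.
task5 [Fri 01:00, Fri 22:00] → during → excluded.
task6 [Tue 05:00, Fri 12:00] → overlaps → excluded.
task7 [Wed 16:00, Thu 13:00] → before → candidate.
task8 [Mon 18:00, Mon 20:00] → before → candidate.
Among candidates, earliest end is Mon 20:00 → task8.

task8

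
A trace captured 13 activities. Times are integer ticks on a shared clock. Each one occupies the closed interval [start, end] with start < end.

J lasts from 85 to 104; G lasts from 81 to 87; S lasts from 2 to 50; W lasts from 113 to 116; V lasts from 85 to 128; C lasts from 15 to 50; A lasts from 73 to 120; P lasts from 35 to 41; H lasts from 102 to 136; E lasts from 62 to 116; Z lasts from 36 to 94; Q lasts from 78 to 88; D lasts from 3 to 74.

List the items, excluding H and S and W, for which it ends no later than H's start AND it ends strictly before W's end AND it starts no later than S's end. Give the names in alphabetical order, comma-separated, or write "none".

C, D, P, Z

Conditions: its end is no later than H's start (X.end <= 102) AND its end is strictly before W's end (X.end < 116) AND its start is no later than S's end (X.start <= 50).
A: end 120 <= 102? ✗; end 120 < 116? ✗; start 73 <= 50? ✗ → no.
C: end 50 <= 102? ✓; end 50 < 116? ✓; start 15 <= 50? ✓ → yes.
D: end 74 <= 102? ✓; end 74 < 116? ✓; start 3 <= 50? ✓ → yes.
E: end 116 <= 102? ✗; end 116 < 116? ✗; start 62 <= 50? ✗ → no.
G: end 87 <= 102? ✓; end 87 < 116? ✓; start 81 <= 50? ✗ → no.
J: end 104 <= 102? ✗; end 104 < 116? ✓; start 85 <= 50? ✗ → no.
P: end 41 <= 102? ✓; end 41 < 116? ✓; start 35 <= 50? ✓ → yes.
Q: end 88 <= 102? ✓; end 88 < 116? ✓; start 78 <= 50? ✗ → no.
V: end 128 <= 102? ✗; end 128 < 116? ✗; start 85 <= 50? ✗ → no.
Z: end 94 <= 102? ✓; end 94 < 116? ✓; start 36 <= 50? ✓ → yes.
Result: C, D, P, Z.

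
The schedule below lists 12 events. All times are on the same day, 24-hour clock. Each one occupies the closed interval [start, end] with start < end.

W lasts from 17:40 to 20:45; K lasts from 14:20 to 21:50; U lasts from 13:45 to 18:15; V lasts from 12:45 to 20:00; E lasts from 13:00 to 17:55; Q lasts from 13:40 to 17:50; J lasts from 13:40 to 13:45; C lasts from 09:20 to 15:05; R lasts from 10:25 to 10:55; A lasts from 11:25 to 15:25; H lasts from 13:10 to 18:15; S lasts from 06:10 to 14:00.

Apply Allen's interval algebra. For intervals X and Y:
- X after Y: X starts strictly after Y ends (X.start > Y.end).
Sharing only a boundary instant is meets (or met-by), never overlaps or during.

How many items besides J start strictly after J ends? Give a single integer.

Target J = [13:40, 13:45].
A [11:25, 15:25] → contains → no.
C [09:20, 15:05] → contains → no.
E [13:00, 17:55] → contains → no.
H [13:10, 18:15] → contains → no.
K [14:20, 21:50] → after → counts.
Q [13:40, 17:50] → started-by → no.
R [10:25, 10:55] → before → no.
S [06:10, 14:00] → contains → no.
U [13:45, 18:15] → met-by → no.
V [12:45, 20:00] → contains → no.
W [17:40, 20:45] → after → counts.
Total: 2.

2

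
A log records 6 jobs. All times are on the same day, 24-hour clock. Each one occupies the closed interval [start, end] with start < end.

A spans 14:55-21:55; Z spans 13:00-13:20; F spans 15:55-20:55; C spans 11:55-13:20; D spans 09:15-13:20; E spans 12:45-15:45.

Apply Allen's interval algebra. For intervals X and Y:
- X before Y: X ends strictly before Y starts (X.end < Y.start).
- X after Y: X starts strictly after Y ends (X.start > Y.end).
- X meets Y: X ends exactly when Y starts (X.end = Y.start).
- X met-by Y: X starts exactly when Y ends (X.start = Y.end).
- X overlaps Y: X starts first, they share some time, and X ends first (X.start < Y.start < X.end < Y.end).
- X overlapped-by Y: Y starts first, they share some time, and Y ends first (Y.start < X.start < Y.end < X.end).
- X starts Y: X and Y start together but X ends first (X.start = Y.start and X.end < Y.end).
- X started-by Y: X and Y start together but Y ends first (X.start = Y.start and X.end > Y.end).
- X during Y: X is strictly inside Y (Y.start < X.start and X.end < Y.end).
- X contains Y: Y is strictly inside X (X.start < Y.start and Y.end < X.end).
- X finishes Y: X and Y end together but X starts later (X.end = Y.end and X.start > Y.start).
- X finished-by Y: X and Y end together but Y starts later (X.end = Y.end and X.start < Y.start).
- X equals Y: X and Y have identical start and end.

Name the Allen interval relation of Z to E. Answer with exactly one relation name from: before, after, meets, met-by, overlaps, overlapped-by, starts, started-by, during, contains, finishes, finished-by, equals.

Z = [13:00, 13:20]; E = [12:45, 15:45].
Compare endpoints: Z.start > E.start, Z.start < E.end, Z.end > E.start, Z.end < E.end.
That pattern is 'during'.

during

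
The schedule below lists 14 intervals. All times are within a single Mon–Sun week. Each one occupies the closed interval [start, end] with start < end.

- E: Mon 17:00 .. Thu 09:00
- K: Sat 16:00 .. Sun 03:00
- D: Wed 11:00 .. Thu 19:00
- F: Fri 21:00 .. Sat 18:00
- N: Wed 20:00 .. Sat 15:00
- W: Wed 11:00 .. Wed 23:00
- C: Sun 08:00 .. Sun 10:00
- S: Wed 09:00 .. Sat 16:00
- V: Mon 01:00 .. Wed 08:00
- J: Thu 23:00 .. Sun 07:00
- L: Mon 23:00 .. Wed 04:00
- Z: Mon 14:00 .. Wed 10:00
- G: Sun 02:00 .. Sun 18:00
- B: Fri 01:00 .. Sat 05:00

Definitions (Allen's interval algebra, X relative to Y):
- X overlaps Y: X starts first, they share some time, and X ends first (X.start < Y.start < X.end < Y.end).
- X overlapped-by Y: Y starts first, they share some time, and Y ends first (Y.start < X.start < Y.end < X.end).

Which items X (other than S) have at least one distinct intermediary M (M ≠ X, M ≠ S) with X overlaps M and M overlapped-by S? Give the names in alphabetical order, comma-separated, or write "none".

B, N

Target S = [Wed 09:00, Sat 16:00].
Intermediaries M with M overlapped-by S: F, J.
Via F — items with X overlaps F: B, N.
Via J — items with X overlaps J: N.
Union: B, N.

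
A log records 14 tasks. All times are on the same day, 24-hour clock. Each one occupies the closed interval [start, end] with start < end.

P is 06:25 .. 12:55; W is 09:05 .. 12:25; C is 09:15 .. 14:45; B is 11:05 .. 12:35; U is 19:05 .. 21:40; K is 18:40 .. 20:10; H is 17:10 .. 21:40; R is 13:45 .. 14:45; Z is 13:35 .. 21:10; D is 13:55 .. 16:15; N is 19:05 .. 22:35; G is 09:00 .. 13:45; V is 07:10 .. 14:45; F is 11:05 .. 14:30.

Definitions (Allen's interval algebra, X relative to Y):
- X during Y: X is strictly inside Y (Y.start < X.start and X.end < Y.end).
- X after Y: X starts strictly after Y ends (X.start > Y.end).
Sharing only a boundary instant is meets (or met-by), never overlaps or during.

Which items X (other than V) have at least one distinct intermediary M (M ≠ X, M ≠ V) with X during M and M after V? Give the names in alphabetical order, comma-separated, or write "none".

Target V = [07:10, 14:45].
Intermediaries M with M after V: H, K, N, U.
Via H — items with X during H: K.
Via K — items with X during K: none.
Via N — items with X during N: none.
Via U — items with X during U: none.
Union: K.

K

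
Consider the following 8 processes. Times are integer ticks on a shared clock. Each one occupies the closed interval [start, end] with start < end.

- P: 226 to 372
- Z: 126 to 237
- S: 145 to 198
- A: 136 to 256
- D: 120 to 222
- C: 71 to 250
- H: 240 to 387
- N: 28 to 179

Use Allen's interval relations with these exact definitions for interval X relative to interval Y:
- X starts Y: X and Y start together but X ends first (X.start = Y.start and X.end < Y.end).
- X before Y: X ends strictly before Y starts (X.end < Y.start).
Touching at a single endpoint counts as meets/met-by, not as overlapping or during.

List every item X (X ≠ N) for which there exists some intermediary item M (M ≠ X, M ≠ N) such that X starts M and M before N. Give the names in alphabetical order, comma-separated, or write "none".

none

Target N = [28, 179].
Intermediaries M with M before N: none.
Union: none.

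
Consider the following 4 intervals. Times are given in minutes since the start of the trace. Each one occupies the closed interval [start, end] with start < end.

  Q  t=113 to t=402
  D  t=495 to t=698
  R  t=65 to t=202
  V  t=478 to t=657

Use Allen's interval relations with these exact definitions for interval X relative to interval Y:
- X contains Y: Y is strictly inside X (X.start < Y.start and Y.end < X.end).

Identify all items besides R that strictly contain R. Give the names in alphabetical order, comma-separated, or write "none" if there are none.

Target R = [t=65, t=202].
D [t=495, t=698] → after → no.
Q [t=113, t=402] → overlapped-by → no.
V [t=478, t=657] → after → no.
Result: none.

none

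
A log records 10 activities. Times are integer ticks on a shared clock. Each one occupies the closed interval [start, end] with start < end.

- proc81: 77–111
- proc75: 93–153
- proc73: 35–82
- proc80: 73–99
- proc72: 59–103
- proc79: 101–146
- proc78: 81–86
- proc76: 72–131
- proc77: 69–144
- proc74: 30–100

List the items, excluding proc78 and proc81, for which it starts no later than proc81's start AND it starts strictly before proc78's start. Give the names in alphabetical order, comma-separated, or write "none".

Conditions: its start is no later than proc81's start (X.start <= 77) AND its start is strictly before proc78's start (X.start < 81).
proc72: start 59 <= 77? ✓; start 59 < 81? ✓ → yes.
proc73: start 35 <= 77? ✓; start 35 < 81? ✓ → yes.
proc74: start 30 <= 77? ✓; start 30 < 81? ✓ → yes.
proc75: start 93 <= 77? ✗; start 93 < 81? ✗ → no.
proc76: start 72 <= 77? ✓; start 72 < 81? ✓ → yes.
proc77: start 69 <= 77? ✓; start 69 < 81? ✓ → yes.
proc79: start 101 <= 77? ✗; start 101 < 81? ✗ → no.
proc80: start 73 <= 77? ✓; start 73 < 81? ✓ → yes.
Result: proc72, proc73, proc74, proc76, proc77, proc80.

proc72, proc73, proc74, proc76, proc77, proc80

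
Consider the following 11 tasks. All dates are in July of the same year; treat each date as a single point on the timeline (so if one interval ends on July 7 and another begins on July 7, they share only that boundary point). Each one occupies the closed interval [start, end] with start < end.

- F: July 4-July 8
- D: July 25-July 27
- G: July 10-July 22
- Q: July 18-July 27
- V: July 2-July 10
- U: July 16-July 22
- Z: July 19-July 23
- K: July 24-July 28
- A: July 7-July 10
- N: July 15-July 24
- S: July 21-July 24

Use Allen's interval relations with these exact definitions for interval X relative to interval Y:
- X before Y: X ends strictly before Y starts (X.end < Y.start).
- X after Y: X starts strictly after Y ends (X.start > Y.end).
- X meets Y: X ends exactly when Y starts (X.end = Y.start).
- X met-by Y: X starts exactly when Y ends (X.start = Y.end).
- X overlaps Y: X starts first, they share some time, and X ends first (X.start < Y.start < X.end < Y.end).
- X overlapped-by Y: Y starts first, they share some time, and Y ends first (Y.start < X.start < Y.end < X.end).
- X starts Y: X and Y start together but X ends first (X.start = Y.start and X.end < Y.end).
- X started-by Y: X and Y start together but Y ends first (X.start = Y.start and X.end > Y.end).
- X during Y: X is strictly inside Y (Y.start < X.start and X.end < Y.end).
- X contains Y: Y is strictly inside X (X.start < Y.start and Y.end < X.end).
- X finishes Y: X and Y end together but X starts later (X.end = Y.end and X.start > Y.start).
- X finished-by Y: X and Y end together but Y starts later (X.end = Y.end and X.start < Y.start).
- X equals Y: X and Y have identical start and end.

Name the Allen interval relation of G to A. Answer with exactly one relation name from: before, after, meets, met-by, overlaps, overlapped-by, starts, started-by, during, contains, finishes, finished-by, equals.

G = [July 10, July 22]; A = [July 7, July 10].
Compare endpoints: G.start > A.start, G.start = A.end, G.end > A.start, G.end > A.end.
That pattern is 'met-by'.

met-by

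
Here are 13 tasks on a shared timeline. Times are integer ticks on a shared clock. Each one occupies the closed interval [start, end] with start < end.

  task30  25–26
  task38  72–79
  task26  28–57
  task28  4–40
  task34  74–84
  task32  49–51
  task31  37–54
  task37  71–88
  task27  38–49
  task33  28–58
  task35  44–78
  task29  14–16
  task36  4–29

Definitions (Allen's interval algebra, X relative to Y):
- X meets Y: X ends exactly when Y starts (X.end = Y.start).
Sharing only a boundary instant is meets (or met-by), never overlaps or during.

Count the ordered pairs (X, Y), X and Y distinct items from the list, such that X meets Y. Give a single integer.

Checking all 156 ordered pairs for relation 'meets'; matching pairs in alphabetical order:
(task27, task32): task27 meets task32 ✓
Count: 1.

1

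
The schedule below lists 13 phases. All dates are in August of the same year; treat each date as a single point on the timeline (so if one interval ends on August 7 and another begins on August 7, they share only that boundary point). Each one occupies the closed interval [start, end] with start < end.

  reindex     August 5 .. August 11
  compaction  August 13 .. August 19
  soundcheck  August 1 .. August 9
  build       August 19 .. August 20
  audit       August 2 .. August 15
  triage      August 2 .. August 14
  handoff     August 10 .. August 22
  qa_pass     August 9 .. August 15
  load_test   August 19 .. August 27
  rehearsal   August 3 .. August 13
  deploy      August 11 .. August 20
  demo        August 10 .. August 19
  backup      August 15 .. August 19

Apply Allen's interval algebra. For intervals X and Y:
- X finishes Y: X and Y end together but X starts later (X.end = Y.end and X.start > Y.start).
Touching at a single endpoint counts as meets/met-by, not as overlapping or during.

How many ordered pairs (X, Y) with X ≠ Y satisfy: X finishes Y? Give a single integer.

5

Checking all 156 ordered pairs for relation 'finishes'; matching pairs in alphabetical order:
(backup, compaction): backup finishes compaction ✓
(backup, demo): backup finishes demo ✓
(build, deploy): build finishes deploy ✓
(compaction, demo): compaction finishes demo ✓
(qa_pass, audit): qa_pass finishes audit ✓
Count: 5.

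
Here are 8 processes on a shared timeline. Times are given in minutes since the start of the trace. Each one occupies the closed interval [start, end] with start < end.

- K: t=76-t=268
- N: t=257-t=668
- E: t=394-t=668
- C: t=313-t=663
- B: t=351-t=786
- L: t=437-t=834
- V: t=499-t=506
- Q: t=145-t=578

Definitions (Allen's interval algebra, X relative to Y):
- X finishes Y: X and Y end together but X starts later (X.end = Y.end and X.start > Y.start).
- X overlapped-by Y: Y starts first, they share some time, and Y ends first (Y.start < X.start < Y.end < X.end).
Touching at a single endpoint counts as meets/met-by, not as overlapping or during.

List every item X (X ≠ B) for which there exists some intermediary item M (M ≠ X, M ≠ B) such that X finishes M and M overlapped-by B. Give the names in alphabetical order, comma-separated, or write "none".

Target B = [t=351, t=786].
Intermediaries M with M overlapped-by B: L.
Via L — items with X finishes L: none.
Union: none.

none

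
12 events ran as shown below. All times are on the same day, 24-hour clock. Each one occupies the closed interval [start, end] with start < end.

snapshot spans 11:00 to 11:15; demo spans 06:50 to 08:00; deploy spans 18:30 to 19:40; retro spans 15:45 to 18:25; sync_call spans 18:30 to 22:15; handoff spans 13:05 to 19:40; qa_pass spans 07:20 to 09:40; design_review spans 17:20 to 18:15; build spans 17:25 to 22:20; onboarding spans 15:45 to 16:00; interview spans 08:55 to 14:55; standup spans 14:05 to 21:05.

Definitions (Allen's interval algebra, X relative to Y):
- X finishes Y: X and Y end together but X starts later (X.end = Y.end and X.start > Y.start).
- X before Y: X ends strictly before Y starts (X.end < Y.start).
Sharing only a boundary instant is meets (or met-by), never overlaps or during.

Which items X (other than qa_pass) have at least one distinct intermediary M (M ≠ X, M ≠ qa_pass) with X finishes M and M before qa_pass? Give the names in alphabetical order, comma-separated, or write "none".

Target qa_pass = [07:20, 09:40].
Intermediaries M with M before qa_pass: none.
Union: none.

none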